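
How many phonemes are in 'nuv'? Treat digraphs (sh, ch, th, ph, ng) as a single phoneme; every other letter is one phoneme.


Parsing 'nuv' greedily, digraphs first:
  'n' -> consonant phoneme (phonemes so far: 1)
  'u' -> vowel phoneme (phonemes so far: 2)
  'v' -> consonant phoneme (phonemes so far: 3)
Total phonemes: 3

3


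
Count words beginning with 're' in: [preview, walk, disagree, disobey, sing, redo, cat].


Checking each word for prefix 're':
  'preview' -> no (count: 0)
  'walk' -> no (count: 0)
  'disagree' -> no (count: 0)
  'disobey' -> no (count: 0)
  'sing' -> no (count: 0)
  'redo' -> YES, starts with 're' (count: 1)
  'cat' -> no (count: 1)
Total with prefix 're': 1

1


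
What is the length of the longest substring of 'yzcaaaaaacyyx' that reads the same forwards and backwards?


Scanning 'yzcaaaaaacyyx' for palindromic substrings.
Substring at positions 2-9: 'caaaaaac'.
Check: reverse('caaaaaac') = 'caaaaaac' -> palindrome confirmed.
Neighbouring characters ('z' / 'y') break symmetry, so it cannot extend further.
No longer palindromic substring exists; longest length = 8

8


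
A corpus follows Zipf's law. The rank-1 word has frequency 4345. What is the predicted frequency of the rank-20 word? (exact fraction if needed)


Zipf's law: freq(rank) = f1 / rank
f1 = 4345, rank = 20
freq = 4345 / 20
GCD(4345, 20) = 5
Simplified: 869/4

869/4


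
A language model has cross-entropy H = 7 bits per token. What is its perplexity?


Perplexity formula: PP = 2^H
H = 7
PP = 2^7
Steps: 2^1 = 2, 2^2 = 4, 2^3 = 8, 2^4 = 16, 2^5 = 32, 2^6 = 64, 2^7 = 128
PP = 128

128


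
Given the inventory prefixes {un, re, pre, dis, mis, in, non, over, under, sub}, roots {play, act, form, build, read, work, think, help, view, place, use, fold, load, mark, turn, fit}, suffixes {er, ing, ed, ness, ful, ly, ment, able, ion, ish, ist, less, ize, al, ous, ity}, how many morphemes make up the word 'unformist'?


Segmenting 'unformist' against the inventory:
  'un' -> prefix (morpheme 1)
  'form' -> root (morpheme 2)
  'ist' -> suffix (morpheme 3)
Total morphemes: 3

3


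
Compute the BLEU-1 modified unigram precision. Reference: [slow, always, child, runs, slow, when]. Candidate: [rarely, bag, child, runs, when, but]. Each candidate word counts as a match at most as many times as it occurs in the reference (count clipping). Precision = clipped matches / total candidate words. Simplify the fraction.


Reference word counts: {'always': 1, 'child': 1, 'runs': 1, 'slow': 2, 'when': 1}
Checking each candidate word (with clipping):
  'rarely' -> not in reference -> no match (matches: 0)
  'bag' -> not in reference -> no match (matches: 0)
  'child' -> in reference (ref count 1, used 1/1) -> match (matches: 1)
  'runs' -> in reference (ref count 1, used 1/1) -> match (matches: 2)
  'when' -> in reference (ref count 1, used 1/1) -> match (matches: 3)
  'but' -> not in reference -> no match (matches: 3)
Clipped matches: 3, Candidate length: 6
Precision = 3/6 = 1/2

1/2


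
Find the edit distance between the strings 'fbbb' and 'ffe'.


Building DP table for s1='fbbb' (len 4) and s2='ffe' (len 3):
       f  f  e
    0  1  2  3
  f 1  0  1  2
  b 2  1  1  2
  b 3  2  2  2
  b 4  3  3  3
Edit distance = dp[4][3] = 3

3


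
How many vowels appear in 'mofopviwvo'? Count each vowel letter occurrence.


Scanning each character of 'mofopviwvo':
  Position 1: 'm' -> consonant (running count: 0)
  Position 2: 'o' -> vowel (running count: 1)
  Position 3: 'f' -> consonant (running count: 1)
  Position 4: 'o' -> vowel (running count: 2)
  Position 5: 'p' -> consonant (running count: 2)
  Position 6: 'v' -> consonant (running count: 2)
  Position 7: 'i' -> vowel (running count: 3)
  Position 8: 'w' -> consonant (running count: 3)
  Position 9: 'v' -> consonant (running count: 3)
  Position 10: 'o' -> vowel (running count: 4)
Total vowels: 4

4


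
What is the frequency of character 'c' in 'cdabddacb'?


Scanning 'cdabddacb' for 'c':
  Position 0: 'c' -> MATCH (count: 1)
  Position 7: 'c' -> MATCH (count: 2)
Total occurrences of 'c': 2

2


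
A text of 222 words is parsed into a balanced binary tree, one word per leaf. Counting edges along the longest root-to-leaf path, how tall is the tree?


In a balanced binary tree with n leaves the deepest leaf is ceil(log2(n)) edges below the root.
log2(222) = 7.7944
ceil(7.7944) = 8
height (edges) = 8

8


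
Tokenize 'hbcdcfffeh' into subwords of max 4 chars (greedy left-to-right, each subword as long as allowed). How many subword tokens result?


'hbcdcfffeh' has 10 characters.
Chunking with max size 4:
  Chunk 1: 'hbcd' (positions 0-3)
  Chunk 2: 'cfff' (positions 4-7)
  Chunk 3: 'eh' (positions 8-9)
Total chunks: ceil(10 / 4) = 3

3


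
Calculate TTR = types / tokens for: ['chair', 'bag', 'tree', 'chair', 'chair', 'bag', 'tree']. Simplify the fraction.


Tokens: 7
Unique types: ('bag', 'chair', 'tree') = 3
TTR = 3/7
Already in lowest terms.

3/7


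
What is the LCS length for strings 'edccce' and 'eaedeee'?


DP table for LCS of 'edccce' and 'eaedeee':
       e  a  e  d  e  e  e
    0  0  0  0  0  0  0  0
  e 0  1  1  1  1  1  1  1
  d 0  1  1  1  2  2  2  2
  c 0  1  1  1  2  2  2  2
  c 0  1  1  1  2  2  2  2
  c 0  1  1  1  2  2  2  2
  e 0  1  1  2  2  3  3  3
LCS: 'ede'
LCS length = 3

3


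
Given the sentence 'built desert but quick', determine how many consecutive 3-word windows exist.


Word trigrams from [4] words:
  Trigram 1: (built desert but)
  Trigram 2: (desert but quick)
Total word trigrams: 4 - 2 = 2

2


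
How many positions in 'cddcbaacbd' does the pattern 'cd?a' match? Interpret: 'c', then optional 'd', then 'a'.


Pattern: cd?a means 'c', then optional 'd', then 'a'.
Scanning 'cddcbaacbd' position-by-position:
  Pos 0: window 'cdd' -> no
  Pos 1: window 'ddc' -> no
  Pos 2: window 'dcb' -> no
  Pos 3: window 'cba' -> no
  Pos 4: window 'baa' -> no
  Pos 5: window 'aac' -> no
  Pos 6: window 'acb' -> no
  Pos 7: window 'cbd' -> no
  Pos 8: window 'bd' -> no
  Pos 9: window 'd' -> no
Total matches: 0

0


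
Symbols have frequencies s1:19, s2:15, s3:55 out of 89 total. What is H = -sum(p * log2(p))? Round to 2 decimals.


Computing entropy H = -sum(p_i * log2(p_i)):
  s1: p = 19/89 = 0.2135, -p*log2(p) = 0.4756
  s2: p = 15/89 = 0.1685, -p*log2(p) = 0.4330
  s3: p = 55/89 = 0.6180, -p*log2(p) = 0.4291
H = sum of terms = 1.3377
Rounded to 2 decimals: 1.34

1.34


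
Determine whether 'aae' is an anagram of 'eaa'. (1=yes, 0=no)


Sort characters of 'aae': 'aae'
Sort characters of 'eaa': 'aae'
Sorted forms match -> they ARE anagrams
Result: 1

1


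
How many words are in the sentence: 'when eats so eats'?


Counting words by splitting on spaces:
  Word 1: 'when'
  Word 2: 'eats'
  Word 3: 'so'
  Word 4: 'eats'
Total words: 4

4


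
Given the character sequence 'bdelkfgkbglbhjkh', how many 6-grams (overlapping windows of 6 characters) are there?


String 'bdelkfgkbglbhjkh' has length L = 16.
Number of overlapping n-grams = L - n + 1
Substituting: 16 - 6 + 1 = 11

11


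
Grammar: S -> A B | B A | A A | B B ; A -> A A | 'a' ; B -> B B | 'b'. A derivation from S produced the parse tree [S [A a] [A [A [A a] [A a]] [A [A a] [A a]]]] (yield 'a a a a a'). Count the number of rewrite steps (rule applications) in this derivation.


Every bracketed nonterminal node [X ...] in the tree is produced by exactly one rule application.
Reading the tree off as a leftmost derivation:
  Step 1: S  =>  A A   (applied S -> A A)
  Step 2: A A  =>  a A   (applied A -> a)
  Step 3: a A  =>  a A A   (applied A -> A A)
  Step 4: a A A  =>  a A A A   (applied A -> A A)
  Step 5: a A A A  =>  a a A A   (applied A -> a)
  Step 6: a a A A  =>  a a a A   (applied A -> a)
  Step 7: a a a A  =>  a a a A A   (applied A -> A A)
  Step 8: a a a A A  =>  a a a a A   (applied A -> a)
  Step 9: a a a a A  =>  a a a a a   (applied A -> a)
Final yield: a a a a a
Total rewrite steps: 9

9


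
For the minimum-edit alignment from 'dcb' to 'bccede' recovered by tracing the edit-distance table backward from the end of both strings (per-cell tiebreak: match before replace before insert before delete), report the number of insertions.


Edit distance = 5. Backtracking from cell (3, 6) with preference match > replace > insert > delete,
then listing the resulting alignment 'dcb' -> 'bccede' left to right:
  Step 1: insert 'b' [insertion #1]
  Step 2: replace d->c
  Step 3: keep 'c'
  Step 4: insert 'e' [insertion #2]
  Step 5: insert 'd' [insertion #3]
  Step 6: replace b->e
Total insertions: 3

3


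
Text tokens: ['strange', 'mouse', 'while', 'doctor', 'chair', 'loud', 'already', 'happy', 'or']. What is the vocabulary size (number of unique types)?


Listing all tokens and tracking unique types:
  Token 1: 'strange' -> NEW (unique so far: 1)
  Token 2: 'mouse' -> NEW (unique so far: 2)
  Token 3: 'while' -> NEW (unique so far: 3)
  Token 4: 'doctor' -> NEW (unique so far: 4)
  Token 5: 'chair' -> NEW (unique so far: 5)
  Token 6: 'loud' -> NEW (unique so far: 6)
  Token 7: 'already' -> NEW (unique so far: 7)
  Token 8: 'happy' -> NEW (unique so far: 8)
  Token 9: 'or' -> NEW (unique so far: 9)
Unique types: ('already', 'chair', 'doctor', 'happy', 'loud', 'mouse', 'or', 'strange', 'while')
Vocabulary size: 9

9


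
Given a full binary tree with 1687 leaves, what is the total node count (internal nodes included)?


Leaf nodes (terminals): 1687
Internal nodes = n - 1 = 1687 - 1 = 1686
Total = leaves + internal = 1687 + 1686 = 3373

3373


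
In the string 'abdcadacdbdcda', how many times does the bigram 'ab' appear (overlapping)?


Scanning 'abdcadacdbdcda' for bigram 'ab':
  Position 0: 'ab' -> MATCH
  Position 1: 'bd' -> no
  Position 2: 'dc' -> no
  Position 3: 'ca' -> no
  Position 4: 'ad' -> no
  Position 5: 'da' -> no
  Position 6: 'ac' -> no
  Position 7: 'cd' -> no
  Position 8: 'db' -> no
  Position 9: 'bd' -> no
  Position 10: 'dc' -> no
  Position 11: 'cd' -> no
  Position 12: 'da' -> no
Total matches: 1

1


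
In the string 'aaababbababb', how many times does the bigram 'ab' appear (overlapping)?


Scanning 'aaababbababb' for bigram 'ab':
  Position 0: 'aa' -> no
  Position 1: 'aa' -> no
  Position 2: 'ab' -> MATCH
  Position 3: 'ba' -> no
  Position 4: 'ab' -> MATCH
  Position 5: 'bb' -> no
  Position 6: 'ba' -> no
  Position 7: 'ab' -> MATCH
  Position 8: 'ba' -> no
  Position 9: 'ab' -> MATCH
  Position 10: 'bb' -> no
Total matches: 4

4


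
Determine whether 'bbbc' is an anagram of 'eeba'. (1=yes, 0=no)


Sort characters of 'bbbc': 'bbbc'
Sort characters of 'eeba': 'abee'
Sorted forms differ -> they are NOT anagrams
Result: 0

0


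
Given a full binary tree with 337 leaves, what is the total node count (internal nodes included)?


Leaf nodes (terminals): 337
Internal nodes = n - 1 = 337 - 1 = 336
Total = leaves + internal = 337 + 336 = 673

673


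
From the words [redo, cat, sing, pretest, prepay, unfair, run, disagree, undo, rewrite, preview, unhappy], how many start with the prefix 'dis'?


Checking each word for prefix 'dis':
  'redo' -> no (count: 0)
  'cat' -> no (count: 0)
  'sing' -> no (count: 0)
  'pretest' -> no (count: 0)
  'prepay' -> no (count: 0)
  'unfair' -> no (count: 0)
  'run' -> no (count: 0)
  'disagree' -> YES, starts with 'dis' (count: 1)
  'undo' -> no (count: 1)
  'rewrite' -> no (count: 1)
  'preview' -> no (count: 1)
  'unhappy' -> no (count: 1)
Total with prefix 'dis': 1

1


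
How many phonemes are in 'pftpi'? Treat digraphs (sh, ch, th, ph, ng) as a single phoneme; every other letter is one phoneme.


Parsing 'pftpi' greedily, digraphs first:
  'p' -> consonant phoneme (phonemes so far: 1)
  'f' -> consonant phoneme (phonemes so far: 2)
  't' -> consonant phoneme (phonemes so far: 3)
  'p' -> consonant phoneme (phonemes so far: 4)
  'i' -> vowel phoneme (phonemes so far: 5)
Total phonemes: 5

5


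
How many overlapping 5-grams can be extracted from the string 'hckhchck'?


String 'hckhchck' has length L = 8.
Number of overlapping n-grams = L - n + 1
Substituting: 8 - 5 + 1 = 4

4


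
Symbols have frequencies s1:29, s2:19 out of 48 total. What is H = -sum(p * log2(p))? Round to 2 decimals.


Computing entropy H = -sum(p_i * log2(p_i)):
  s1: p = 29/48 = 0.6042, -p*log2(p) = 0.4392
  s2: p = 19/48 = 0.3958, -p*log2(p) = 0.5292
H = sum of terms = 0.9684
Rounded to 2 decimals: 0.97

0.97


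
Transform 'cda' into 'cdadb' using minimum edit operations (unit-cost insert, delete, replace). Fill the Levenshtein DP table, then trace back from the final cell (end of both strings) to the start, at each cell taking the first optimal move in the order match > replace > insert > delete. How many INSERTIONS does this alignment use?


Edit distance = 2. Backtracking from cell (3, 5) with preference match > replace > insert > delete,
then listing the resulting alignment 'cda' -> 'cdadb' left to right:
  Step 1: keep 'c'
  Step 2: keep 'd'
  Step 3: keep 'a'
  Step 4: insert 'd' [insertion #1]
  Step 5: insert 'b' [insertion #2]
Total insertions: 2

2


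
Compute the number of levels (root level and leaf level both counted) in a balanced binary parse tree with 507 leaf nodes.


In a balanced binary tree with n leaves the deepest leaf is ceil(log2(n)) edges below the root,
so counting node levels inclusive of root and leaves gives ceil(log2(n)) + 1 levels.
log2(507) = 8.9858
ceil(8.9858) = 9
levels = 9 + 1 = 10

10


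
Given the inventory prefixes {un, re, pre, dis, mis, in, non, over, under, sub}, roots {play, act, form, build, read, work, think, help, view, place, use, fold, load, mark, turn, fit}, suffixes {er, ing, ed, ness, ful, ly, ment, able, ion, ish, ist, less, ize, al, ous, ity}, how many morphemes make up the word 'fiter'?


Segmenting 'fiter' against the inventory:
  'fit' -> root (morpheme 1)
  'er' -> suffix (morpheme 2)
Total morphemes: 2

2


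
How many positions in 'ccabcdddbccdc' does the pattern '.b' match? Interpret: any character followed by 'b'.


Pattern: .b means any character followed by 'b'.
Scanning 'ccabcdddbccdc' position-by-position:
  Pos 0: window 'cc' -> no
  Pos 1: window 'ca' -> no
  Pos 2: window 'ab' -> MATCH
  Pos 3: window 'bc' -> no
  Pos 4: window 'cd' -> no
  Pos 5: window 'dd' -> no
  Pos 6: window 'dd' -> no
  Pos 7: window 'db' -> MATCH
  Pos 8: window 'bc' -> no
  Pos 9: window 'cc' -> no
  Pos 10: window 'cd' -> no
  Pos 11: window 'dc' -> no
  Pos 12: window 'c' -> no
Total matches: 2

2


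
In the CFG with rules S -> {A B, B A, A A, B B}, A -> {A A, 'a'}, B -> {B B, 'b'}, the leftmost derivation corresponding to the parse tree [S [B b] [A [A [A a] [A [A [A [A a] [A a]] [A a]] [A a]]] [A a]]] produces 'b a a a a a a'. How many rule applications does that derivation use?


Every bracketed nonterminal node [X ...] in the tree is produced by exactly one rule application.
Reading the tree off as a leftmost derivation:
  Step 1: S  =>  B A   (applied S -> B A)
  Step 2: B A  =>  b A   (applied B -> b)
  Step 3: b A  =>  b A A   (applied A -> A A)
  Step 4: b A A  =>  b A A A   (applied A -> A A)
  Step 5: b A A A  =>  b a A A   (applied A -> a)
  Step 6: b a A A  =>  b a A A A   (applied A -> A A)
  Step 7: b a A A A  =>  b a A A A A   (applied A -> A A)
  Step 8: b a A A A A  =>  b a A A A A A   (applied A -> A A)
  Step 9: b a A A A A A  =>  b a a A A A A   (applied A -> a)
  Step 10: b a a A A A A  =>  b a a a A A A   (applied A -> a)
  Step 11: b a a a A A A  =>  b a a a a A A   (applied A -> a)
  Step 12: b a a a a A A  =>  b a a a a a A   (applied A -> a)
  Step 13: b a a a a a A  =>  b a a a a a a   (applied A -> a)
Final yield: b a a a a a a
Total rewrite steps: 13

13


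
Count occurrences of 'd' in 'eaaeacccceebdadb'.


Scanning 'eaaeacccceebdadb' for 'd':
  Position 12: 'd' -> MATCH (count: 1)
  Position 14: 'd' -> MATCH (count: 2)
Total occurrences of 'd': 2

2


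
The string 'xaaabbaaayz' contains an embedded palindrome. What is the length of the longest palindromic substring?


Scanning 'xaaabbaaayz' for palindromic substrings.
Substring at positions 1-8: 'aaabbaaa'.
Check: reverse('aaabbaaa') = 'aaabbaaa' -> palindrome confirmed.
Neighbouring characters ('x' / 'y') break symmetry, so it cannot extend further.
No longer palindromic substring exists; longest length = 8

8


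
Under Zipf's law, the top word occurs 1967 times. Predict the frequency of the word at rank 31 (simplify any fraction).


Zipf's law: freq(rank) = f1 / rank
f1 = 1967, rank = 31
freq = 1967 / 31
GCD(1967, 31) = 1
Simplified: 1967/31

1967/31


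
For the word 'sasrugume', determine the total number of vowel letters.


Scanning each character of 'sasrugume':
  Position 1: 's' -> consonant (running count: 0)
  Position 2: 'a' -> vowel (running count: 1)
  Position 3: 's' -> consonant (running count: 1)
  Position 4: 'r' -> consonant (running count: 1)
  Position 5: 'u' -> vowel (running count: 2)
  Position 6: 'g' -> consonant (running count: 2)
  Position 7: 'u' -> vowel (running count: 3)
  Position 8: 'm' -> consonant (running count: 3)
  Position 9: 'e' -> vowel (running count: 4)
Total vowels: 4

4


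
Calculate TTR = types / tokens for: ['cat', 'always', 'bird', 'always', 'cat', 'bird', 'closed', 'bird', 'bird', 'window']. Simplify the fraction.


Tokens: 10
Unique types: ('always', 'bird', 'cat', 'closed', 'window') = 5
TTR = 5/10
Simplify: divide both by 5 -> 1/2
TTR = 1/2

1/2


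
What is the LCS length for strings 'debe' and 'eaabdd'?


DP table for LCS of 'debe' and 'eaabdd':
       e  a  a  b  d  d
    0  0  0  0  0  0  0
  d 0  0  0  0  0  1  1
  e 0  1  1  1  1  1  1
  b 0  1  1  1  2  2  2
  e 0  1  1  1  2  2  2
LCS: 'eb'
LCS length = 2

2


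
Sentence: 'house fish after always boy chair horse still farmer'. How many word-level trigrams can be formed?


Word trigrams from [9] words:
  Trigram 1: (house fish after)
  Trigram 2: (fish after always)
  Trigram 3: (after always boy)
  Trigram 4: (always boy chair)
  Trigram 5: (boy chair horse)
  Trigram 6: (chair horse still)
  Trigram 7: (horse still farmer)
Total word trigrams: 9 - 2 = 7

7


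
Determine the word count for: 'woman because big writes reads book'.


Counting words by splitting on spaces:
  Word 1: 'woman'
  Word 2: 'because'
  Word 3: 'big'
  Word 4: 'writes'
  Word 5: 'reads'
  Word 6: 'book'
Total words: 6

6


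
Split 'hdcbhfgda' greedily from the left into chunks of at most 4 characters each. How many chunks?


'hdcbhfgda' has 9 characters.
Chunking with max size 4:
  Chunk 1: 'hdcb' (positions 0-3)
  Chunk 2: 'hfgd' (positions 4-7)
  Chunk 3: 'a' (positions 8-8)
Total chunks: ceil(9 / 4) = 3

3


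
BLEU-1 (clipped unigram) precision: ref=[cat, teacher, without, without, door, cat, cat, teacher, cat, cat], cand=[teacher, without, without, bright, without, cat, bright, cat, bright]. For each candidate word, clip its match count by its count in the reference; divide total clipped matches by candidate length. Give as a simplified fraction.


Reference word counts: {'cat': 5, 'door': 1, 'teacher': 2, 'without': 2}
Checking each candidate word (with clipping):
  'teacher' -> in reference (ref count 2, used 1/2) -> match (matches: 1)
  'without' -> in reference (ref count 2, used 1/2) -> match (matches: 2)
  'without' -> in reference (ref count 2, used 2/2) -> match (matches: 3)
  'bright' -> not in reference -> no match (matches: 3)
  'without' -> ref count 2 already used up (2/2) -> clipped, no match (matches: 3)
  'cat' -> in reference (ref count 5, used 1/5) -> match (matches: 4)
  'bright' -> not in reference -> no match (matches: 4)
  'cat' -> in reference (ref count 5, used 2/5) -> match (matches: 5)
  'bright' -> not in reference -> no match (matches: 5)
Clipped matches: 5, Candidate length: 9
Precision = 5/9

5/9


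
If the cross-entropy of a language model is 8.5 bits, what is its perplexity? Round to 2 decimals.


Perplexity formula: PP = 2^H
H = 8.5
PP = 2^8.5
Decompose: 2^8.5 = 2^8 * 2^0.5 = 2^8 * sqrt(2)
2^8 = 256, sqrt(2) ~ 1.4142136
PP ~ 256 * 1.4142136 = 362.0386816
Rounded to 2 decimals: 362.04

362.04


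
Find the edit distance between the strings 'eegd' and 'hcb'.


Building DP table for s1='eegd' (len 4) and s2='hcb' (len 3):
       h  c  b
    0  1  2  3
  e 1  1  2  3
  e 2  2  2  3
  g 3  3  3  3
  d 4  4  4  4
Edit distance = dp[4][3] = 4

4


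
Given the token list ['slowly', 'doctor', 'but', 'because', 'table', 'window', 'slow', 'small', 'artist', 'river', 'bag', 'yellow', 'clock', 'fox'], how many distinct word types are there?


Listing all tokens and tracking unique types:
  Token 1: 'slowly' -> NEW (unique so far: 1)
  Token 2: 'doctor' -> NEW (unique so far: 2)
  Token 3: 'but' -> NEW (unique so far: 3)
  Token 4: 'because' -> NEW (unique so far: 4)
  Token 5: 'table' -> NEW (unique so far: 5)
  Token 6: 'window' -> NEW (unique so far: 6)
  Token 7: 'slow' -> NEW (unique so far: 7)
  Token 8: 'small' -> NEW (unique so far: 8)
  Token 9: 'artist' -> NEW (unique so far: 9)
  Token 10: 'river' -> NEW (unique so far: 10)
  Token 11: 'bag' -> NEW (unique so far: 11)
  Token 12: 'yellow' -> NEW (unique so far: 12)
  Token 13: 'clock' -> NEW (unique so far: 13)
  Token 14: 'fox' -> NEW (unique so far: 14)
Unique types: ('artist', 'bag', 'because', 'but', 'clock', 'doctor', 'fox', 'river', 'slow', 'slowly', 'small', 'table', 'window', 'yellow')
Vocabulary size: 14

14


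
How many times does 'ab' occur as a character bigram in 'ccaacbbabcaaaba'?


Scanning 'ccaacbbabcaaaba' for bigram 'ab':
  Position 0: 'cc' -> no
  Position 1: 'ca' -> no
  Position 2: 'aa' -> no
  Position 3: 'ac' -> no
  Position 4: 'cb' -> no
  Position 5: 'bb' -> no
  Position 6: 'ba' -> no
  Position 7: 'ab' -> MATCH
  Position 8: 'bc' -> no
  Position 9: 'ca' -> no
  Position 10: 'aa' -> no
  Position 11: 'aa' -> no
  Position 12: 'ab' -> MATCH
  Position 13: 'ba' -> no
Total matches: 2

2


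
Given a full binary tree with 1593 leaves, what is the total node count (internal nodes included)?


Leaf nodes (terminals): 1593
Internal nodes = n - 1 = 1593 - 1 = 1592
Total = leaves + internal = 1593 + 1592 = 3185

3185


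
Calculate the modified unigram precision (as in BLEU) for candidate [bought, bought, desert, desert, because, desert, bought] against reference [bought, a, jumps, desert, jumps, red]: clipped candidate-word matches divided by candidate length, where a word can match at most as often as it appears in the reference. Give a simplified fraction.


Reference word counts: {'a': 1, 'bought': 1, 'desert': 1, 'jumps': 2, 'red': 1}
Checking each candidate word (with clipping):
  'bought' -> in reference (ref count 1, used 1/1) -> match (matches: 1)
  'bought' -> ref count 1 already used up (1/1) -> clipped, no match (matches: 1)
  'desert' -> in reference (ref count 1, used 1/1) -> match (matches: 2)
  'desert' -> ref count 1 already used up (1/1) -> clipped, no match (matches: 2)
  'because' -> not in reference -> no match (matches: 2)
  'desert' -> ref count 1 already used up (1/1) -> clipped, no match (matches: 2)
  'bought' -> ref count 1 already used up (1/1) -> clipped, no match (matches: 2)
Clipped matches: 2, Candidate length: 7
Precision = 2/7

2/7


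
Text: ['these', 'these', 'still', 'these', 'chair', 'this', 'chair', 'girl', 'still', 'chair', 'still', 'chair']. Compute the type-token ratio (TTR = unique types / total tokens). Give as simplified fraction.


Tokens: 12
Unique types: ('chair', 'girl', 'still', 'these', 'this') = 5
TTR = 5/12
Already in lowest terms.

5/12


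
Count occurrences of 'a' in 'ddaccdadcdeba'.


Scanning 'ddaccdadcdeba' for 'a':
  Position 2: 'a' -> MATCH (count: 1)
  Position 6: 'a' -> MATCH (count: 2)
  Position 12: 'a' -> MATCH (count: 3)
Total occurrences of 'a': 3

3


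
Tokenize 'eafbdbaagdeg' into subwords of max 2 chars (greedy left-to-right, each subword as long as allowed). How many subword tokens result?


'eafbdbaagdeg' has 12 characters.
Chunking with max size 2:
  Chunk 1: 'ea' (positions 0-1)
  Chunk 2: 'fb' (positions 2-3)
  Chunk 3: 'db' (positions 4-5)
  Chunk 4: 'aa' (positions 6-7)
  Chunk 5: 'gd' (positions 8-9)
  Chunk 6: 'eg' (positions 10-11)
Total chunks: ceil(12 / 2) = 6

6


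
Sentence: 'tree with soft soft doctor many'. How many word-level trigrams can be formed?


Word trigrams from [6] words:
  Trigram 1: (tree with soft)
  Trigram 2: (with soft soft)
  Trigram 3: (soft soft doctor)
  Trigram 4: (soft doctor many)
Total word trigrams: 6 - 2 = 4

4


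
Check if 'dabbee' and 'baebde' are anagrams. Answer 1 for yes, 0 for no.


Sort characters of 'dabbee': 'abbdee'
Sort characters of 'baebde': 'abbdee'
Sorted forms match -> they ARE anagrams
Result: 1

1


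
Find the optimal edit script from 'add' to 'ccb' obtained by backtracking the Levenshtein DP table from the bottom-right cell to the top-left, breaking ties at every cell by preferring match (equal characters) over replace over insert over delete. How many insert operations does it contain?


Edit distance = 3. Backtracking from cell (3, 3) with preference match > replace > insert > delete,
then listing the resulting alignment 'add' -> 'ccb' left to right:
  Step 1: replace a->c
  Step 2: replace d->c
  Step 3: replace d->b
Total insertions: 0

0


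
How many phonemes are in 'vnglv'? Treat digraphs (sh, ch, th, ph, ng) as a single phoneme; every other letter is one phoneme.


Parsing 'vnglv' greedily, digraphs first:
  'v' -> consonant phoneme (phonemes so far: 1)
  'ng' -> digraph (1 consonant phoneme) (phonemes so far: 2)
  'l' -> consonant phoneme (phonemes so far: 3)
  'v' -> consonant phoneme (phonemes so far: 4)
Total phonemes: 4

4


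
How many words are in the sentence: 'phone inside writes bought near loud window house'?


Counting words by splitting on spaces:
  Word 1: 'phone'
  Word 2: 'inside'
  Word 3: 'writes'
  Word 4: 'bought'
  Word 5: 'near'
  Word 6: 'loud'
  Word 7: 'window'
  Word 8: 'house'
Total words: 8

8


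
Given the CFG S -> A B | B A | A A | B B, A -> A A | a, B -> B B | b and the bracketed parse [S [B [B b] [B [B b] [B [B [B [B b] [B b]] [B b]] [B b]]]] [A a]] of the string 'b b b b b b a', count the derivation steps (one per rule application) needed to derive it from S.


Every bracketed nonterminal node [X ...] in the tree is produced by exactly one rule application.
Reading the tree off as a leftmost derivation:
  Step 1: S  =>  B A   (applied S -> B A)
  Step 2: B A  =>  B B A   (applied B -> B B)
  Step 3: B B A  =>  b B A   (applied B -> b)
  Step 4: b B A  =>  b B B A   (applied B -> B B)
  Step 5: b B B A  =>  b b B A   (applied B -> b)
  Step 6: b b B A  =>  b b B B A   (applied B -> B B)
  Step 7: b b B B A  =>  b b B B B A   (applied B -> B B)
  Step 8: b b B B B A  =>  b b B B B B A   (applied B -> B B)
  Step 9: b b B B B B A  =>  b b b B B B A   (applied B -> b)
  Step 10: b b b B B B A  =>  b b b b B B A   (applied B -> b)
  Step 11: b b b b B B A  =>  b b b b b B A   (applied B -> b)
  Step 12: b b b b b B A  =>  b b b b b b A   (applied B -> b)
  Step 13: b b b b b b A  =>  b b b b b b a   (applied A -> a)
Final yield: b b b b b b a
Total rewrite steps: 13

13


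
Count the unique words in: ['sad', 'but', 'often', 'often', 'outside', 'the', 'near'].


Listing all tokens and tracking unique types:
  Token 1: 'sad' -> NEW (unique so far: 1)
  Token 2: 'but' -> NEW (unique so far: 2)
  Token 3: 'often' -> NEW (unique so far: 3)
  Token 4: 'often' -> duplicate (unique so far: 3)
  Token 5: 'outside' -> NEW (unique so far: 4)
  Token 6: 'the' -> NEW (unique so far: 5)
  Token 7: 'near' -> NEW (unique so far: 6)
Unique types: ('but', 'near', 'often', 'outside', 'sad', 'the')
Vocabulary size: 6

6


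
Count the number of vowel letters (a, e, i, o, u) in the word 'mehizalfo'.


Scanning each character of 'mehizalfo':
  Position 1: 'm' -> consonant (running count: 0)
  Position 2: 'e' -> vowel (running count: 1)
  Position 3: 'h' -> consonant (running count: 1)
  Position 4: 'i' -> vowel (running count: 2)
  Position 5: 'z' -> consonant (running count: 2)
  Position 6: 'a' -> vowel (running count: 3)
  Position 7: 'l' -> consonant (running count: 3)
  Position 8: 'f' -> consonant (running count: 3)
  Position 9: 'o' -> vowel (running count: 4)
Total vowels: 4

4


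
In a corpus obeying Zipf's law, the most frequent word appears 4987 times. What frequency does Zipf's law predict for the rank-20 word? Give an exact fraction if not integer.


Zipf's law: freq(rank) = f1 / rank
f1 = 4987, rank = 20
freq = 4987 / 20
GCD(4987, 20) = 1
Simplified: 4987/20

4987/20


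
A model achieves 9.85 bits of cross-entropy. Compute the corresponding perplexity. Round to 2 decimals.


Perplexity formula: PP = 2^H
H = 9.85
PP = 2^9.85
Decompose: 2^9.85 = 2^9 * 2^0.85
2^9 = 512, 2^0.85 ~ 1.8025009
PP ~ 512 * 1.8025009 = 922.8804608
Rounded to 2 decimals: 922.88

922.88


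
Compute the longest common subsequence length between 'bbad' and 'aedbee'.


DP table for LCS of 'bbad' and 'aedbee':
       a  e  d  b  e  e
    0  0  0  0  0  0  0
  b 0  0  0  0  1  1  1
  b 0  0  0  0  1  1  1
  a 0  1  1  1  1  1  1
  d 0  1  1  2  2  2  2
LCS: 'ad'
LCS length = 2

2


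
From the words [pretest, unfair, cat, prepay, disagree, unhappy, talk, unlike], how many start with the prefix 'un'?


Checking each word for prefix 'un':
  'pretest' -> no (count: 0)
  'unfair' -> YES, starts with 'un' (count: 1)
  'cat' -> no (count: 1)
  'prepay' -> no (count: 1)
  'disagree' -> no (count: 1)
  'unhappy' -> YES, starts with 'un' (count: 2)
  'talk' -> no (count: 2)
  'unlike' -> YES, starts with 'un' (count: 3)
Total with prefix 'un': 3

3


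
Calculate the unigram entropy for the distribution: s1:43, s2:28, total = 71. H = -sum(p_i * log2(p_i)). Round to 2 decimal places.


Computing entropy H = -sum(p_i * log2(p_i)):
  s1: p = 43/71 = 0.6056, -p*log2(p) = 0.4382
  s2: p = 28/71 = 0.3944, -p*log2(p) = 0.5294
H = sum of terms = 0.9676
Rounded to 2 decimals: 0.97

0.97


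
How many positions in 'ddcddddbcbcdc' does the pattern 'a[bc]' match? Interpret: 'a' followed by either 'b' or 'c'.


Pattern: a[bc] means 'a' followed by either 'b' or 'c'.
Scanning 'ddcddddbcbcdc' position-by-position:
  Pos 0: window 'dd' -> no
  Pos 1: window 'dc' -> no
  Pos 2: window 'cd' -> no
  Pos 3: window 'dd' -> no
  Pos 4: window 'dd' -> no
  Pos 5: window 'dd' -> no
  Pos 6: window 'db' -> no
  Pos 7: window 'bc' -> no
  Pos 8: window 'cb' -> no
  Pos 9: window 'bc' -> no
  Pos 10: window 'cd' -> no
  Pos 11: window 'dc' -> no
  Pos 12: window 'c' -> no
Total matches: 0

0


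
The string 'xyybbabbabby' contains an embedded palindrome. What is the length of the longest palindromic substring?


Scanning 'xyybbabbabby' for palindromic substrings.
Substring at positions 2-11: 'ybbabbabby'.
Check: reverse('ybbabbabby') = 'ybbabbabby' -> palindrome confirmed.
Neighbouring characters ('y' / '-') break symmetry, so it cannot extend further.
No longer palindromic substring exists; longest length = 10

10


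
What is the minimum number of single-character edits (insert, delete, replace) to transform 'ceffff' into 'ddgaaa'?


Building DP table for s1='ceffff' (len 6) and s2='ddgaaa' (len 6):
       d  d  g  a  a  a
    0  1  2  3  4  5  6
  c 1  1  2  3  4  5  6
  e 2  2  2  3  4  5  6
  f 3  3  3  3  4  5  6
  f 4  4  4  4  4  5  6
  f 5  5  5  5  5  5  6
  f 6  6  6  6  6  6  6
Edit distance = dp[6][6] = 6

6


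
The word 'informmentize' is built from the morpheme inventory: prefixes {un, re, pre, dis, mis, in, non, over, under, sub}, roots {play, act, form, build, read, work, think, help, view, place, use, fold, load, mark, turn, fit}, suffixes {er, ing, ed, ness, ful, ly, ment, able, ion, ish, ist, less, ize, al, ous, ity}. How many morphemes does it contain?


Segmenting 'informmentize' against the inventory:
  'in' -> prefix (morpheme 1)
  'form' -> root (morpheme 2)
  'ment' -> suffix (morpheme 3)
  'ize' -> suffix (morpheme 4)
Total morphemes: 4

4


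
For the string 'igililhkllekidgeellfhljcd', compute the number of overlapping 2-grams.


String 'igililhkllekidgeellfhljcd' has length L = 25.
Number of overlapping n-grams = L - n + 1
Substituting: 25 - 2 + 1 = 24

24


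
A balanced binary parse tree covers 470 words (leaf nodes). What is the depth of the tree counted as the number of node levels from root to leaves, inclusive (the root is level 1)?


In a balanced binary tree with n leaves the deepest leaf is ceil(log2(n)) edges below the root,
so counting node levels inclusive of root and leaves gives ceil(log2(n)) + 1 levels.
log2(470) = 8.8765
ceil(8.8765) = 9
levels = 9 + 1 = 10

10


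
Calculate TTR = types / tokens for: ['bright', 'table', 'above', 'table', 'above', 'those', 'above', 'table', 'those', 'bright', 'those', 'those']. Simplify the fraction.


Tokens: 12
Unique types: ('above', 'bright', 'table', 'those') = 4
TTR = 4/12
Simplify: divide both by 4 -> 1/3
TTR = 1/3

1/3


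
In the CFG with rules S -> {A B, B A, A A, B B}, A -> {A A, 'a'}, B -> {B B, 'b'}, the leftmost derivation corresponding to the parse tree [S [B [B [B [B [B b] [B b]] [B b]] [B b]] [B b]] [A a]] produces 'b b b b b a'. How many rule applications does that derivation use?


Every bracketed nonterminal node [X ...] in the tree is produced by exactly one rule application.
Reading the tree off as a leftmost derivation:
  Step 1: S  =>  B A   (applied S -> B A)
  Step 2: B A  =>  B B A   (applied B -> B B)
  Step 3: B B A  =>  B B B A   (applied B -> B B)
  Step 4: B B B A  =>  B B B B A   (applied B -> B B)
  Step 5: B B B B A  =>  B B B B B A   (applied B -> B B)
  Step 6: B B B B B A  =>  b B B B B A   (applied B -> b)
  Step 7: b B B B B A  =>  b b B B B A   (applied B -> b)
  Step 8: b b B B B A  =>  b b b B B A   (applied B -> b)
  Step 9: b b b B B A  =>  b b b b B A   (applied B -> b)
  Step 10: b b b b B A  =>  b b b b b A   (applied B -> b)
  Step 11: b b b b b A  =>  b b b b b a   (applied A -> a)
Final yield: b b b b b a
Total rewrite steps: 11

11


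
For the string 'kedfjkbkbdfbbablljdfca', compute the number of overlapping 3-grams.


String 'kedfjkbkbdfbbablljdfca' has length L = 22.
Number of overlapping n-grams = L - n + 1
Substituting: 22 - 3 + 1 = 20

20


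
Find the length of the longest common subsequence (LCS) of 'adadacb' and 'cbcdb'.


DP table for LCS of 'adadacb' and 'cbcdb':
       c  b  c  d  b
    0  0  0  0  0  0
  a 0  0  0  0  0  0
  d 0  0  0  0  1  1
  a 0  0  0  0  1  1
  d 0  0  0  0  1  1
  a 0  0  0  0  1  1
  c 0  1  1  1  1  1
  b 0  1  2  2  2  2
LCS: 'db'
LCS length = 2

2


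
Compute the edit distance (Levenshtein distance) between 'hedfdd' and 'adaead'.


Building DP table for s1='hedfdd' (len 6) and s2='adaead' (len 6):
       a  d  a  e  a  d
    0  1  2  3  4  5  6
  h 1  1  2  3  4  5  6
  e 2  2  2  3  3  4  5
  d 3  3  2  3  4  4  4
  f 4  4  3  3  4  5  5
  d 5  5  4  4  4  5  5
  d 6  6  5  5  5  5  5
Edit distance = dp[6][6] = 5

5


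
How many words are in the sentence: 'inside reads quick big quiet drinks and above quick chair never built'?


Counting words by splitting on spaces:
  Word 1: 'inside'
  Word 2: 'reads'
  Word 3: 'quick'
  Word 4: 'big'
  Word 5: 'quiet'
  Word 6: 'drinks'
  Word 7: 'and'
  Word 8: 'above'
  Word 9: 'quick'
  Word 10: 'chair'
  Word 11: 'never'
  Word 12: 'built'
Total words: 12

12


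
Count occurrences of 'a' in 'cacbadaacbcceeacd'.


Scanning 'cacbadaacbcceeacd' for 'a':
  Position 1: 'a' -> MATCH (count: 1)
  Position 4: 'a' -> MATCH (count: 2)
  Position 6: 'a' -> MATCH (count: 3)
  Position 7: 'a' -> MATCH (count: 4)
  Position 14: 'a' -> MATCH (count: 5)
Total occurrences of 'a': 5

5


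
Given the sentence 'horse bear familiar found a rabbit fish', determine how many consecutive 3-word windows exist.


Word trigrams from [7] words:
  Trigram 1: (horse bear familiar)
  Trigram 2: (bear familiar found)
  Trigram 3: (familiar found a)
  Trigram 4: (found a rabbit)
  Trigram 5: (a rabbit fish)
Total word trigrams: 7 - 2 = 5

5


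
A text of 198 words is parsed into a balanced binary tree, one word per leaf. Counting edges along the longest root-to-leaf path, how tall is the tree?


In a balanced binary tree with n leaves the deepest leaf is ceil(log2(n)) edges below the root.
log2(198) = 7.6294
ceil(7.6294) = 8
height (edges) = 8

8


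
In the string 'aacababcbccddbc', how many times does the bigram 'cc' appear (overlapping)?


Scanning 'aacababcbccddbc' for bigram 'cc':
  Position 0: 'aa' -> no
  Position 1: 'ac' -> no
  Position 2: 'ca' -> no
  Position 3: 'ab' -> no
  Position 4: 'ba' -> no
  Position 5: 'ab' -> no
  Position 6: 'bc' -> no
  Position 7: 'cb' -> no
  Position 8: 'bc' -> no
  Position 9: 'cc' -> MATCH
  Position 10: 'cd' -> no
  Position 11: 'dd' -> no
  Position 12: 'db' -> no
  Position 13: 'bc' -> no
Total matches: 1

1


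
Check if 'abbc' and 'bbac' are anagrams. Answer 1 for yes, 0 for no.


Sort characters of 'abbc': 'abbc'
Sort characters of 'bbac': 'abbc'
Sorted forms match -> they ARE anagrams
Result: 1

1


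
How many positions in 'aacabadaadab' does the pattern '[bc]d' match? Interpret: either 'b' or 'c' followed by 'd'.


Pattern: [bc]d means either 'b' or 'c' followed by 'd'.
Scanning 'aacabadaadab' position-by-position:
  Pos 0: window 'aa' -> no
  Pos 1: window 'ac' -> no
  Pos 2: window 'ca' -> no
  Pos 3: window 'ab' -> no
  Pos 4: window 'ba' -> no
  Pos 5: window 'ad' -> no
  Pos 6: window 'da' -> no
  Pos 7: window 'aa' -> no
  Pos 8: window 'ad' -> no
  Pos 9: window 'da' -> no
  Pos 10: window 'ab' -> no
  Pos 11: window 'b' -> no
Total matches: 0

0


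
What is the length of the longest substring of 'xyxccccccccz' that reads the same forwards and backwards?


Scanning 'xyxccccccccz' for palindromic substrings.
Substring at positions 3-10: 'cccccccc'.
Check: reverse('cccccccc') = 'cccccccc' -> palindrome confirmed.
Neighbouring characters ('x' / 'z') break symmetry, so it cannot extend further.
No longer palindromic substring exists; longest length = 8

8


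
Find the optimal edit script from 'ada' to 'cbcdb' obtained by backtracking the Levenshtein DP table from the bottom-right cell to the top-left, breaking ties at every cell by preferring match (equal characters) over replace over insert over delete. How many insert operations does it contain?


Edit distance = 4. Backtracking from cell (3, 5) with preference match > replace > insert > delete,
then listing the resulting alignment 'ada' -> 'cbcdb' left to right:
  Step 1: insert 'c' [insertion #1]
  Step 2: insert 'b' [insertion #2]
  Step 3: replace a->c
  Step 4: keep 'd'
  Step 5: replace a->b
Total insertions: 2

2


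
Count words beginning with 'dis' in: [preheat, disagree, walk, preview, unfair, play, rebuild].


Checking each word for prefix 'dis':
  'preheat' -> no (count: 0)
  'disagree' -> YES, starts with 'dis' (count: 1)
  'walk' -> no (count: 1)
  'preview' -> no (count: 1)
  'unfair' -> no (count: 1)
  'play' -> no (count: 1)
  'rebuild' -> no (count: 1)
Total with prefix 'dis': 1

1


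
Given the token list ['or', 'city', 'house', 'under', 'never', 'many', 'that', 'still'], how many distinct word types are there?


Listing all tokens and tracking unique types:
  Token 1: 'or' -> NEW (unique so far: 1)
  Token 2: 'city' -> NEW (unique so far: 2)
  Token 3: 'house' -> NEW (unique so far: 3)
  Token 4: 'under' -> NEW (unique so far: 4)
  Token 5: 'never' -> NEW (unique so far: 5)
  Token 6: 'many' -> NEW (unique so far: 6)
  Token 7: 'that' -> NEW (unique so far: 7)
  Token 8: 'still' -> NEW (unique so far: 8)
Unique types: ('city', 'house', 'many', 'never', 'or', 'still', 'that', 'under')
Vocabulary size: 8

8


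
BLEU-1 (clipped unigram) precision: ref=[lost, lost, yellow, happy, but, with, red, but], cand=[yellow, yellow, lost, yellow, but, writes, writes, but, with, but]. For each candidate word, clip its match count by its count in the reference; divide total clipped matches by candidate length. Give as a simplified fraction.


Reference word counts: {'but': 2, 'happy': 1, 'lost': 2, 'red': 1, 'with': 1, 'yellow': 1}
Checking each candidate word (with clipping):
  'yellow' -> in reference (ref count 1, used 1/1) -> match (matches: 1)
  'yellow' -> ref count 1 already used up (1/1) -> clipped, no match (matches: 1)
  'lost' -> in reference (ref count 2, used 1/2) -> match (matches: 2)
  'yellow' -> ref count 1 already used up (1/1) -> clipped, no match (matches: 2)
  'but' -> in reference (ref count 2, used 1/2) -> match (matches: 3)
  'writes' -> not in reference -> no match (matches: 3)
  'writes' -> not in reference -> no match (matches: 3)
  'but' -> in reference (ref count 2, used 2/2) -> match (matches: 4)
  'with' -> in reference (ref count 1, used 1/1) -> match (matches: 5)
  'but' -> ref count 2 already used up (2/2) -> clipped, no match (matches: 5)
Clipped matches: 5, Candidate length: 10
Precision = 5/10 = 1/2

1/2
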